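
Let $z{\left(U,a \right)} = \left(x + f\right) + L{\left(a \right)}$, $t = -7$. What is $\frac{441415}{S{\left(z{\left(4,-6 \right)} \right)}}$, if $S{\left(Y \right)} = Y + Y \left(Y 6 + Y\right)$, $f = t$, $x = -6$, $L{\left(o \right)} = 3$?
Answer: $\frac{88283}{138} \approx 639.73$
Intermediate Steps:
$f = -7$
$z{\left(U,a \right)} = -10$ ($z{\left(U,a \right)} = \left(-6 - 7\right) + 3 = -13 + 3 = -10$)
$S{\left(Y \right)} = Y + 7 Y^{2}$ ($S{\left(Y \right)} = Y + Y \left(6 Y + Y\right) = Y + Y 7 Y = Y + 7 Y^{2}$)
$\frac{441415}{S{\left(z{\left(4,-6 \right)} \right)}} = \frac{441415}{\left(-10\right) \left(1 + 7 \left(-10\right)\right)} = \frac{441415}{\left(-10\right) \left(1 - 70\right)} = \frac{441415}{\left(-10\right) \left(-69\right)} = \frac{441415}{690} = 441415 \cdot \frac{1}{690} = \frac{88283}{138}$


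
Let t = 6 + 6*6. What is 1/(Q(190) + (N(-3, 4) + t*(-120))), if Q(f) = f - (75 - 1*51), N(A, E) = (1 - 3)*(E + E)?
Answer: -1/4890 ≈ -0.00020450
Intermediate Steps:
N(A, E) = -4*E
t = 42 (t = 6 + 36 = 42)
Q(f) = -24 + f (Q(f) = f - (75 - 51) = f - 1*24 = f - 24 = -24 + f)
1/(Q(190) + (N(-3, 4) + t*(-120))) = 1/((-24 + 190) + (-4*4 + 42*(-120))) = 1/(166 + (-16 - 5040)) = 1/(166 - 5056) = 1/(-4890) = -1/4890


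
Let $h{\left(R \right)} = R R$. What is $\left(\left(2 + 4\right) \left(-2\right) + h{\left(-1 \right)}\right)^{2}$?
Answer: $121$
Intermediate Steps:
$h{\left(R \right)} = R^{2}$
$\left(\left(2 + 4\right) \left(-2\right) + h{\left(-1 \right)}\right)^{2} = \left(\left(2 + 4\right) \left(-2\right) + \left(-1\right)^{2}\right)^{2} = \left(6 \left(-2\right) + 1\right)^{2} = \left(-12 + 1\right)^{2} = \left(-11\right)^{2} = 121$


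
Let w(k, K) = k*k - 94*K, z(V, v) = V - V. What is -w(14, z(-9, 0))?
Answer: -196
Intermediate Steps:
z(V, v) = 0
w(k, K) = k² - 94*K
-w(14, z(-9, 0)) = -(14² - 94*0) = -(196 + 0) = -1*196 = -196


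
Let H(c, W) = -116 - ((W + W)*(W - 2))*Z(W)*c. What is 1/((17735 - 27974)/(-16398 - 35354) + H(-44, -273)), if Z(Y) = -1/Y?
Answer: 51752/1246405407 ≈ 4.1521e-5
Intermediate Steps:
H(c, W) = -116 - c*(4 - 2*W) (H(c, W) = -116 - ((W + W)*(W - 2))*(-1/W)*c = -116 - ((2*W)*(-2 + W))*(-1/W)*c = -116 - (2*W*(-2 + W))*(-1/W)*c = -116 - (4 - 2*W)*c = -116 - c*(4 - 2*W))
1/((17735 - 27974)/(-16398 - 35354) + H(-44, -273)) = 1/((17735 - 27974)/(-16398 - 35354) + (-116 - 4*(-44) + 2*(-273)*(-44))) = 1/(-10239/(-51752) + (-116 + 176 + 24024)) = 1/(-10239*(-1/51752) + 24084) = 1/(10239/51752 + 24084) = 1/(1246405407/51752) = 51752/1246405407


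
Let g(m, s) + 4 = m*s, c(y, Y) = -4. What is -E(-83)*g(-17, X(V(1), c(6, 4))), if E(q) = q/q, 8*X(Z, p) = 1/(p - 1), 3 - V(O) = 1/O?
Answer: 143/40 ≈ 3.5750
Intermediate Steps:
V(O) = 3 - 1/O
X(Z, p) = 1/(8*(-1 + p)) (X(Z, p) = 1/(8*(p - 1)) = 1/(8*(-1 + p)))
g(m, s) = -4 + m*s
E(q) = 1
-E(-83)*g(-17, X(V(1), c(6, 4))) = -(-4 - 17/(8*(-1 - 4))) = -(-4 - 17/(8*(-5))) = -(-4 - 17*(-1)/(8*5)) = -(-4 - 17*(-1/40)) = -(-4 + 17/40) = -(-143)/40 = -1*(-143/40) = 143/40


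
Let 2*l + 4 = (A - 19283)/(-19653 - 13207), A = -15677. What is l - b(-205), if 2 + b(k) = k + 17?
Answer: 309758/1643 ≈ 188.53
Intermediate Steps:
b(k) = 15 + k (b(k) = -2 + (k + 17) = -2 + (17 + k) = 15 + k)
l = -2412/1643 (l = -2 + ((-15677 - 19283)/(-19653 - 13207))/2 = -2 + (-34960/(-32860))/2 = -2 + (-34960*(-1/32860))/2 = -2 + (½)*(1748/1643) = -2 + 874/1643 = -2412/1643 ≈ -1.4680)
l - b(-205) = -2412/1643 - (15 - 205) = -2412/1643 - 1*(-190) = -2412/1643 + 190 = 309758/1643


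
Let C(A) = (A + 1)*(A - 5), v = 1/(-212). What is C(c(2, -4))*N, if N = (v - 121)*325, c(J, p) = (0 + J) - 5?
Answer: -33348900/53 ≈ -6.2922e+5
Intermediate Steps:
v = -1/212 ≈ -0.0047170
c(J, p) = -5 + J (c(J, p) = J - 5 = -5 + J)
C(A) = (1 + A)*(-5 + A)
N = -8337225/212 (N = (-1/212 - 121)*325 = -25653/212*325 = -8337225/212 ≈ -39327.)
C(c(2, -4))*N = (-5 + (-5 + 2)**2 - 4*(-5 + 2))*(-8337225/212) = (-5 + (-3)**2 - 4*(-3))*(-8337225/212) = (-5 + 9 + 12)*(-8337225/212) = 16*(-8337225/212) = -33348900/53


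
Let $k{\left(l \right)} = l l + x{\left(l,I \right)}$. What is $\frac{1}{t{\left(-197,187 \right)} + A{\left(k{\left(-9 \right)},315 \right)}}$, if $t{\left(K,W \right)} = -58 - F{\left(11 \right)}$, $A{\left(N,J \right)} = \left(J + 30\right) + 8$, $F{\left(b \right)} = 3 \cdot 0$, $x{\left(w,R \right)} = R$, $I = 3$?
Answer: $\frac{1}{295} \approx 0.0033898$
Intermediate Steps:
$F{\left(b \right)} = 0$
$k{\left(l \right)} = 3 + l^{2}$ ($k{\left(l \right)} = l l + 3 = l^{2} + 3 = 3 + l^{2}$)
$A{\left(N,J \right)} = 38 + J$ ($A{\left(N,J \right)} = \left(30 + J\right) + 8 = 38 + J$)
$t{\left(K,W \right)} = -58$ ($t{\left(K,W \right)} = -58 - 0 = -58 + 0 = -58$)
$\frac{1}{t{\left(-197,187 \right)} + A{\left(k{\left(-9 \right)},315 \right)}} = \frac{1}{-58 + \left(38 + 315\right)} = \frac{1}{-58 + 353} = \frac{1}{295}$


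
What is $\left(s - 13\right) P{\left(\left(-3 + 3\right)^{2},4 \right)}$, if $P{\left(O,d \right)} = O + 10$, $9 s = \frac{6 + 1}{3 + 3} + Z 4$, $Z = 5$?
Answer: $- \frac{2875}{27} \approx -106.48$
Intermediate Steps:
$s = \frac{127}{54}$ ($s = \frac{\frac{6 + 1}{3 + 3} + 5 \cdot 4}{9} = \frac{\frac{7}{6} + 20}{9} = \frac{1}{9} \cdot \frac{127}{6} = \frac{127}{54} \approx 2.3519$)
$P{\left(O,d \right)} = 10 + O$
$\left(s - 13\right) P{\left(\left(-3 + 3\right)^{2},4 \right)} = \left(\frac{127}{54} - 13\right) \left(10 + \left(-3 + 3\right)^{2}\right) = - \frac{575 \left(10 + 0^{2}\right)}{54} = - \frac{575 \left(10 + 0\right)}{54} = \left(- \frac{575}{54}\right) 10 = - \frac{2875}{27}$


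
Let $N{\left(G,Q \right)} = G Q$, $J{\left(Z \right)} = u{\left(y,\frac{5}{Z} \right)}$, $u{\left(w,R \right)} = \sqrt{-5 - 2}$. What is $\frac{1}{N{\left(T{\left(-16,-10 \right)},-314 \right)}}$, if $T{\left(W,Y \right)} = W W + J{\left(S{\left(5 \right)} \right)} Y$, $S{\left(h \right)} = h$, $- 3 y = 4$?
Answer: $- \frac{32}{2599763} - \frac{5 i \sqrt{7}}{10399052} \approx -1.2309 \cdot 10^{-5} - 1.2721 \cdot 10^{-6} i$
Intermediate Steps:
$y = - \frac{4}{3}$ ($y = \left(- \frac{1}{3}\right) 4 = - \frac{4}{3} \approx -1.3333$)
$u{\left(w,R \right)} = i \sqrt{7}$ ($u{\left(w,R \right)} = \sqrt{-7} = i \sqrt{7}$)
$J{\left(Z \right)} = i \sqrt{7}$
$T{\left(W,Y \right)} = W^{2} + i Y \sqrt{7}$ ($T{\left(W,Y \right)} = W W + i \sqrt{7} Y = W^{2} + i Y \sqrt{7}$)
$\frac{1}{N{\left(T{\left(-16,-10 \right)},-314 \right)}} = \frac{1}{\left(\left(-16\right)^{2} + i \left(-10\right) \sqrt{7}\right) \left(-314\right)} = \frac{1}{\left(256 - 10 i \sqrt{7}\right) \left(-314\right)} = \frac{1}{-80384 + 3140 i \sqrt{7}}$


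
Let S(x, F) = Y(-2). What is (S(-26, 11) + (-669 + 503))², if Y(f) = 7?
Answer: 25281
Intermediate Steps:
S(x, F) = 7
(S(-26, 11) + (-669 + 503))² = (7 + (-669 + 503))² = (7 - 166)² = (-159)² = 25281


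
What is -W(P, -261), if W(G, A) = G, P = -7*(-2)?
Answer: -14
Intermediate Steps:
P = 14
-W(P, -261) = -1*14 = -14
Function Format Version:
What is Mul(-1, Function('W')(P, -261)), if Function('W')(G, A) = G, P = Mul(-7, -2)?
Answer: -14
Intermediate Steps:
P = 14
Mul(-1, Function('W')(P, -261)) = Mul(-1, 14) = -14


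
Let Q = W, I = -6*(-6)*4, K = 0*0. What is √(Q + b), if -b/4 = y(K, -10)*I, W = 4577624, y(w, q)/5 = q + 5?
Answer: 2*√1148006 ≈ 2142.9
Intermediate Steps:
K = 0
I = 144 (I = 36*4 = 144)
y(w, q) = 25 + 5*q (y(w, q) = 5*(q + 5) = 5*(5 + q) = 25 + 5*q)
Q = 4577624
b = 14400 (b = -4*(25 + 5*(-10))*144 = -4*(25 - 50)*144 = -(-100)*144 = -4*(-3600) = 14400)
√(Q + b) = √(4577624 + 14400) = √4592024 = 2*√1148006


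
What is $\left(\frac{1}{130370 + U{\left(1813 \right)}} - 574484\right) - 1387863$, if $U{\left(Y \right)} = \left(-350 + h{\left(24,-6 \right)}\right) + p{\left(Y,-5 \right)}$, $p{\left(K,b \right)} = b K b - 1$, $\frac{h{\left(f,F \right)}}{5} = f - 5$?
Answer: $- \frac{344272195332}{175439} \approx -1.9623 \cdot 10^{6}$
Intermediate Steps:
$h{\left(f,F \right)} = -25 + 5 f$ ($h{\left(f,F \right)} = 5 \left(f - 5\right) = 5 \left(-5 + f\right) = -25 + 5 f$)
$p{\left(K,b \right)} = -1 + K b^{2}$ ($p{\left(K,b \right)} = K b b - 1 = K b^{2} - 1 = -1 + K b^{2}$)
$U{\left(Y \right)} = -256 + 25 Y$ ($U{\left(Y \right)} = \left(-350 + \left(-25 + 5 \cdot 24\right)\right) + \left(-1 + Y \left(-5\right)^{2}\right) = \left(-350 + \left(-25 + 120\right)\right) + \left(-1 + Y 25\right) = \left(-350 + 95\right) + \left(-1 + 25 Y\right) = -255 + \left(-1 + 25 Y\right) = -256 + 25 Y$)
$\left(\frac{1}{130370 + U{\left(1813 \right)}} - 574484\right) - 1387863 = \left(\frac{1}{130370 + \left(-256 + 25 \cdot 1813\right)} - 574484\right) - 1387863 = \left(\frac{1}{130370 + \left(-256 + 45325\right)} - 574484\right) - 1387863 = \left(\frac{1}{130370 + 45069} - 574484\right) - 1387863 = \left(\frac{1}{175439} - 574484\right) - 1387863 = - \frac{100786898475}{175439} - 1387863 = - \frac{344272195332}{175439}$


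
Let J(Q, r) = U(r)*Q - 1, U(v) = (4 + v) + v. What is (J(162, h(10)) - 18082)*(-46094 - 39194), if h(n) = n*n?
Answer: -1276334920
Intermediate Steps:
h(n) = n²
U(v) = 4 + 2*v
J(Q, r) = -1 + Q*(4 + 2*r) (J(Q, r) = (4 + 2*r)*Q - 1 = Q*(4 + 2*r) - 1 = -1 + Q*(4 + 2*r))
(J(162, h(10)) - 18082)*(-46094 - 39194) = ((-1 + 2*162*(2 + 10²)) - 18082)*(-46094 - 39194) = ((-1 + 2*162*(2 + 100)) - 18082)*(-85288) = ((-1 + 2*162*102) - 18082)*(-85288) = ((-1 + 33048) - 18082)*(-85288) = (33047 - 18082)*(-85288) = 14965*(-85288) = -1276334920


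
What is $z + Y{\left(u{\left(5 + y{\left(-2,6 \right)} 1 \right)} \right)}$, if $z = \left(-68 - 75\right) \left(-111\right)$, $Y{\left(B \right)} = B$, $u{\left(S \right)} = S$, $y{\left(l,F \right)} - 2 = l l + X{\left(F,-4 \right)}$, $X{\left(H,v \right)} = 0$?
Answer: $15884$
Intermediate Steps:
$y{\left(l,F \right)} = 2 + l^{2}$ ($y{\left(l,F \right)} = 2 + \left(l l + 0\right) = 2 + \left(l^{2} + 0\right) = 2 + l^{2}$)
$z = 15873$ ($z = \left(-143\right) \left(-111\right) = 15873$)
$z + Y{\left(u{\left(5 + y{\left(-2,6 \right)} 1 \right)} \right)} = 15873 + \left(5 + \left(2 + \left(-2\right)^{2}\right) 1\right) = 15873 + \left(5 + \left(2 + 4\right) 1\right) = 15873 + \left(5 + 6 \cdot 1\right) = 15873 + \left(5 + 6\right) = 15873 + 11 = 15884$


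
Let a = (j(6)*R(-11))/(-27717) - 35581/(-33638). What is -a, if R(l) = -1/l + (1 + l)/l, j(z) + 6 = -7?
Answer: -986635871/932344446 ≈ -1.0582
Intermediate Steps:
j(z) = -13 (j(z) = -6 - 7 = -13)
R(l) = -1/l + (1 + l)/l
a = 986635871/932344446 (a = -13*1/(-27717) - 35581/(-33638) = -13*(-1/27717) - 35581*(-1/33638) = 13/27717 + 35581/33638 = 986635871/932344446 ≈ 1.0582)
-a = -1*986635871/932344446 = -986635871/932344446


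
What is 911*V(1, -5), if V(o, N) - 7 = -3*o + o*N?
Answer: -911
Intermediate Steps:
V(o, N) = 7 - 3*o + N*o (V(o, N) = 7 + (-3*o + o*N) = 7 + (-3*o + N*o) = 7 - 3*o + N*o)
911*V(1, -5) = 911*(7 - 3*1 - 5*1) = 911*(7 - 3 - 5) = 911*(-1) = -911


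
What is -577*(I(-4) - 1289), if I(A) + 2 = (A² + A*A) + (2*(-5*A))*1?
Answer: 703363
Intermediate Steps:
I(A) = -2 - 10*A + 2*A² (I(A) = -2 + ((A² + A*A) + (2*(-5*A))*1) = -2 + ((A² + A²) - 10*A*1) = -2 + (2*A² - 10*A) = -2 + (-10*A + 2*A²) = -2 - 10*A + 2*A²)
-577*(I(-4) - 1289) = -577*((-2 - 10*(-4) + 2*(-4)²) - 1289) = -577*((-2 + 40 + 2*16) - 1289) = -577*((-2 + 40 + 32) - 1289) = -577*(70 - 1289) = -577*(-1219) = 703363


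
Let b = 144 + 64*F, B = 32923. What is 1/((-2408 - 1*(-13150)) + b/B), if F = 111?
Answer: 32923/353666114 ≈ 9.3091e-5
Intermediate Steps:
b = 7248 (b = 144 + 64*111 = 144 + 7104 = 7248)
1/((-2408 - 1*(-13150)) + b/B) = 1/((-2408 - 1*(-13150)) + 7248/32923) = 1/((-2408 + 13150) + 7248*(1/32923)) = 1/(10742 + 7248/32923) = 1/(353666114/32923) = 32923/353666114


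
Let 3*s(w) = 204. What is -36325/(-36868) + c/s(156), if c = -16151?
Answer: -74123121/313378 ≈ -236.53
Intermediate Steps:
s(w) = 68 (s(w) = (⅓)*204 = 68)
-36325/(-36868) + c/s(156) = -36325/(-36868) - 16151/68 = -36325*(-1/36868) - 16151*1/68 = 36325/36868 - 16151/68 = -74123121/313378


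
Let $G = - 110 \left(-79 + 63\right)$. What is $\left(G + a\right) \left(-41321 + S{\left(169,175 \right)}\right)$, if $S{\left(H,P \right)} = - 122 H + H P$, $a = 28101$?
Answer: $-966421404$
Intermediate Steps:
$G = 1760$ ($G = \left(-110\right) \left(-16\right) = 1760$)
$\left(G + a\right) \left(-41321 + S{\left(169,175 \right)}\right) = \left(1760 + 28101\right) \left(-41321 + 169 \left(-122 + 175\right)\right) = 29861 \left(-41321 + 169 \cdot 53\right) = 29861 \left(-41321 + 8957\right) = 29861 \left(-32364\right) = -966421404$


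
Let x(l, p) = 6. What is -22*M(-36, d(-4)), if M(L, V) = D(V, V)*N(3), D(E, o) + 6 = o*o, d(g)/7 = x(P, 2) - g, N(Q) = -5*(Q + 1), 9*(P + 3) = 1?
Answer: 2153360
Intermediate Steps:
P = -26/9 (P = -3 + (⅑)*1 = -3 + ⅑ = -26/9 ≈ -2.8889)
N(Q) = -5 - 5*Q (N(Q) = -5*(1 + Q) = -5 - 5*Q)
d(g) = 42 - 7*g (d(g) = 7*(6 - g) = 42 - 7*g)
D(E, o) = -6 + o² (D(E, o) = -6 + o*o = -6 + o²)
M(L, V) = 120 - 20*V² (M(L, V) = (-6 + V²)*(-5 - 5*3) = (-6 + V²)*(-5 - 15) = (-6 + V²)*(-20) = 120 - 20*V²)
-22*M(-36, d(-4)) = -22*(120 - 20*(42 - 7*(-4))²) = -22*(120 - 20*(42 + 28)²) = -22*(120 - 20*70²) = -22*(120 - 20*4900) = -22*(120 - 98000) = -22*(-97880) = 2153360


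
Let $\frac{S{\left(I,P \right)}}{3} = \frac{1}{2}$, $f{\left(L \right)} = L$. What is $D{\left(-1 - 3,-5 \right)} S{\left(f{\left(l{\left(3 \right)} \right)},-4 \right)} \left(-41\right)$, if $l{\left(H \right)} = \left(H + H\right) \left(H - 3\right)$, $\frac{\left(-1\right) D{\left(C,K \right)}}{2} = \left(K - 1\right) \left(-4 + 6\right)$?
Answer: $-1476$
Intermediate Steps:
$D{\left(C,K \right)} = 4 - 4 K$ ($D{\left(C,K \right)} = - 2 \left(K - 1\right) \left(-4 + 6\right) = - 2 \left(-1 + K\right) 2 = - 2 \left(-2 + 2 K\right) = 4 - 4 K$)
$l{\left(H \right)} = 2 H \left(-3 + H\right)$
$S{\left(I,P \right)} = \frac{3}{2}$
$D{\left(-1 - 3,-5 \right)} S{\left(f{\left(l{\left(3 \right)} \right)},-4 \right)} \left(-41\right) = \left(4 - -20\right) \frac{3}{2} \left(-41\right) = \left(4 + 20\right) \frac{3}{2} \left(-41\right) = 24 \cdot \frac{3}{2} \left(-41\right) = 36 \left(-41\right) = -1476$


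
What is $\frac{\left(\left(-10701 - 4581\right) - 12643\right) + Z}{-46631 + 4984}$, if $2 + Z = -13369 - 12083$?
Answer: $\frac{53379}{41647} \approx 1.2817$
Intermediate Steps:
$Z = -25454$ ($Z = -2 - 25452 = -25454$)
$\frac{\left(\left(-10701 - 4581\right) - 12643\right) + Z}{-46631 + 4984} = \frac{\left(\left(-10701 - 4581\right) - 12643\right) - 25454}{-46631 + 4984} = \frac{\left(-15282 - 12643\right) - 25454}{-41647} = \left(-27925 - 25454\right) \left(- \frac{1}{41647}\right) = \left(-53379\right) \left(- \frac{1}{41647}\right) = \frac{53379}{41647}$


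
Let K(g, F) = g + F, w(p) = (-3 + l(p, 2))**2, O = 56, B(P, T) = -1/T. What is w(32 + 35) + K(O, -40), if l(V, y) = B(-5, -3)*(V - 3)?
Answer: 3169/9 ≈ 352.11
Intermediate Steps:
l(V, y) = -1 + V/3 (l(V, y) = (-1/(-3))*(V - 3) = (-1*(-1/3))*(-3 + V) = (-3 + V)/3 = -1 + V/3)
w(p) = (-4 + p/3)**2 (w(p) = (-3 + (-1 + p/3))**2 = (-4 + p/3)**2)
K(g, F) = F + g
w(32 + 35) + K(O, -40) = (-12 + (32 + 35))**2/9 + (-40 + 56) = (-12 + 67)**2/9 + 16 = (1/9)*55**2 + 16 = (1/9)*3025 + 16 = 3025/9 + 16 = 3169/9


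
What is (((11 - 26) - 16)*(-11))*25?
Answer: 8525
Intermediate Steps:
(((11 - 26) - 16)*(-11))*25 = ((-15 - 16)*(-11))*25 = -31*(-11)*25 = 341*25 = 8525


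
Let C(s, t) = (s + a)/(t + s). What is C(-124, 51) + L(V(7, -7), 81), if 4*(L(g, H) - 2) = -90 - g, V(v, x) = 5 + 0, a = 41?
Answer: -6019/292 ≈ -20.613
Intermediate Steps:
V(v, x) = 5
L(g, H) = -41/2 - g/4 (L(g, H) = 2 + (-90 - g)/4 = 2 + (-45/2 - g/4) = -41/2 - g/4)
C(s, t) = (41 + s)/(s + t) (C(s, t) = (s + 41)/(t + s) = (41 + s)/(s + t))
C(-124, 51) + L(V(7, -7), 81) = (41 - 124)/(-124 + 51) + (-41/2 - ¼*5) = -83/(-73) + (-41/2 - 5/4) = -1/73*(-83) - 87/4 = 83/73 - 87/4 = -6019/292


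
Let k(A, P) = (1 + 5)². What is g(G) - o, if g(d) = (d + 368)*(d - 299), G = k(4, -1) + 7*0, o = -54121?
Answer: -52131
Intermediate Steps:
k(A, P) = 36 (k(A, P) = 6² = 36)
G = 36 (G = 36 + 7*0 = 36 + 0 = 36)
g(d) = (-299 + d)*(368 + d) (g(d) = (368 + d)*(-299 + d) = (-299 + d)*(368 + d))
g(G) - o = (-110032 + 36² + 69*36) - 1*(-54121) = (-110032 + 1296 + 2484) + 54121 = -106252 + 54121 = -52131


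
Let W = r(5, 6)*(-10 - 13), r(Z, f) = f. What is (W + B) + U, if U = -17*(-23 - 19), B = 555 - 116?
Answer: 1015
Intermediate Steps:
B = 439
U = 714 (U = -17*(-42) = 714)
W = -138 (W = 6*(-10 - 13) = 6*(-23) = -138)
(W + B) + U = (-138 + 439) + 714 = 301 + 714 = 1015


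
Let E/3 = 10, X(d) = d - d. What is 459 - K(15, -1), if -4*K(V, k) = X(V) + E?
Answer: 933/2 ≈ 466.50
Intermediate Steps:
X(d) = 0
E = 30 (E = 3*10 = 30)
K(V, k) = -15/2 (K(V, k) = -(0 + 30)/4 = -1/4*30 = -15/2)
459 - K(15, -1) = 459 - 1*(-15/2) = 459 + 15/2 = 933/2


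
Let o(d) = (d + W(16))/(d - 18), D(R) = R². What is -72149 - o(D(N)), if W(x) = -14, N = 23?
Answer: -36868654/511 ≈ -72150.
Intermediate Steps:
o(d) = (-14 + d)/(-18 + d) (o(d) = (d - 14)/(d - 18) = (-14 + d)/(-18 + d))
-72149 - o(D(N)) = -72149 - (-14 + 23²)/(-18 + 23²) = -72149 - (-14 + 529)/(-18 + 529) = -72149 - 515/511 = -36868654/511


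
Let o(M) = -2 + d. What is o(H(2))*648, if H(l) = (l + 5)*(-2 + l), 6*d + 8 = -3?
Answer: -2484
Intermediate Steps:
d = -11/6 (d = -4/3 + (⅙)*(-3) = -4/3 - ½ = -11/6 ≈ -1.8333)
H(l) = (-2 + l)*(5 + l) (H(l) = (5 + l)*(-2 + l) = (-2 + l)*(5 + l))
o(M) = -23/6 (o(M) = -2 - 11/6 = -23/6)
o(H(2))*648 = -23/6*648 = -2484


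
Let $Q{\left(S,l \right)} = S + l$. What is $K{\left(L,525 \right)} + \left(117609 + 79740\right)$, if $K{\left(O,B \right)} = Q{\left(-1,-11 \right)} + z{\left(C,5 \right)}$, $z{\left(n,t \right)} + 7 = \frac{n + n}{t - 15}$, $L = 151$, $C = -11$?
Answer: $\frac{986661}{5} \approx 1.9733 \cdot 10^{5}$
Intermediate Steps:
$z{\left(n,t \right)} = -7 + \frac{2 n}{-15 + t}$ ($z{\left(n,t \right)} = -7 + \frac{n + n}{t - 15} = -7 + \frac{2 n}{t - 15} = -7 + \frac{2 n}{-15 + t}$)
$K{\left(O,B \right)} = - \frac{84}{5}$ ($K{\left(O,B \right)} = \left(-1 - 11\right) + \frac{105 - 35 + 2 \left(-11\right)}{-15 + 5} = -12 + \frac{105 - 35 - 22}{-10} = -12 - \frac{24}{5} = - \frac{84}{5}$)
$K{\left(L,525 \right)} + \left(117609 + 79740\right) = - \frac{84}{5} + \left(117609 + 79740\right) = - \frac{84}{5} + 197349 = \frac{986661}{5}$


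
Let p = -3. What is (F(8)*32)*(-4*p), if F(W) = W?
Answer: 3072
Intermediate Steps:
(F(8)*32)*(-4*p) = (8*32)*(-4*(-3)) = 256*12 = 3072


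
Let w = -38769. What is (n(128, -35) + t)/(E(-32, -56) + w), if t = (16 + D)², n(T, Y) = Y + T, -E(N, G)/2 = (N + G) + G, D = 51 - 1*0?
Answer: -4582/38481 ≈ -0.11907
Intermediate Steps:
D = 51 (D = 51 + 0 = 51)
E(N, G) = -4*G - 2*N (E(N, G) = -2*((N + G) + G) = -2*((G + N) + G) = -2*(N + 2*G) = -4*G - 2*N)
n(T, Y) = T + Y
t = 4489 (t = (16 + 51)² = 67² = 4489)
(n(128, -35) + t)/(E(-32, -56) + w) = ((128 - 35) + 4489)/((-4*(-56) - 2*(-32)) - 38769) = (93 + 4489)/((224 + 64) - 38769) = 4582/(288 - 38769) = 4582/(-38481) = 4582*(-1/38481) = -4582/38481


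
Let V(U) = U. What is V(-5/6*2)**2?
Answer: 25/9 ≈ 2.7778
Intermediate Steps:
V(-5/6*2)**2 = (-5/6*2)**2 = (-5/3)**2 = 25/9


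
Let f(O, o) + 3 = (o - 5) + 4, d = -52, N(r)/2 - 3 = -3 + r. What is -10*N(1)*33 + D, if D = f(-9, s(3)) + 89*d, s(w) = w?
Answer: -5289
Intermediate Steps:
N(r) = 2*r (N(r) = 6 + 2*(-3 + r) = 6 + (-6 + 2*r) = 2*r)
f(O, o) = -4 + o (f(O, o) = -3 + ((o - 5) + 4) = -3 + ((-5 + o) + 4) = -3 + (-1 + o) = -4 + o)
D = -4629 (D = (-4 + 3) + 89*(-52) = -1 - 4628 = -4629)
-10*N(1)*33 + D = -20*33 - 4629 = -660 - 4629 = -5289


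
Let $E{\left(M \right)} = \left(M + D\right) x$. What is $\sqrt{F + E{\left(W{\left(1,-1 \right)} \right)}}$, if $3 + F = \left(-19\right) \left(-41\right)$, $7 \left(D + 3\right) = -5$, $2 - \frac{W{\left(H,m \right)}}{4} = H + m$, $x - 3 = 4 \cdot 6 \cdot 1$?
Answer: $\frac{\sqrt{43694}}{7} \approx 29.862$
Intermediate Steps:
$x = 27$ ($x = 3 + 4 \cdot 6 \cdot 1 = 3 + 24 \cdot 1 = 3 + 24 = 27$)
$W{\left(H,m \right)} = 8 - 4 H - 4 m$ ($W{\left(H,m \right)} = 8 - 4 \left(H + m\right) = 8 - \left(4 H + 4 m\right) = 8 - 4 H - 4 m$)
$D = - \frac{26}{7}$ ($D = -3 + \frac{1}{7} \left(-5\right) = -3 - \frac{5}{7} = - \frac{26}{7} \approx -3.7143$)
$F = 776$ ($F = -3 - -779 = -3 + 779 = 776$)
$E{\left(M \right)} = - \frac{702}{7} + 27 M$ ($E{\left(M \right)} = \left(M - \frac{26}{7}\right) 27 = \left(- \frac{26}{7} + M\right) 27 = - \frac{702}{7} + 27 M$)
$\sqrt{F + E{\left(W{\left(1,-1 \right)} \right)}} = \sqrt{776 - \left(\frac{702}{7} - 27 \left(8 - 4 - -4\right)\right)} = \sqrt{776 - \left(\frac{702}{7} - 27 \left(8 - 4 + 4\right)\right)} = \sqrt{776 + \left(- \frac{702}{7} + 27 \cdot 8\right)} = \sqrt{776 + \left(- \frac{702}{7} + 216\right)} = \sqrt{776 + \frac{810}{7}} = \sqrt{\frac{6242}{7}} = \frac{\sqrt{43694}}{7}$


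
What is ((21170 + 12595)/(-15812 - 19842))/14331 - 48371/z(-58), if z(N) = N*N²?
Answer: 4118156003029/16615655777848 ≈ 0.24785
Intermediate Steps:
z(N) = N³
((21170 + 12595)/(-15812 - 19842))/14331 - 48371/z(-58) = ((21170 + 12595)/(-15812 - 19842))/14331 - 48371/((-58)³) = (33765/(-35654))*(1/14331) - 48371/(-195112) = (33765*(-1/35654))*(1/14331) - 48371*(-1/195112) = -33765/35654*1/14331 + 48371/195112 = -11255/170319158 + 48371/195112 = 4118156003029/16615655777848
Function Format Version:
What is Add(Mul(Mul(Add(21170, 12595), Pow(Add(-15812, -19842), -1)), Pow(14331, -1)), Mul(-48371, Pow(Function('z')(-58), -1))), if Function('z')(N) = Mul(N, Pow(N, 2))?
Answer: Rational(4118156003029, 16615655777848) ≈ 0.24785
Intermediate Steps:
Function('z')(N) = Pow(N, 3)
Add(Mul(Mul(Add(21170, 12595), Pow(Add(-15812, -19842), -1)), Pow(14331, -1)), Mul(-48371, Pow(Function('z')(-58), -1))) = Add(Mul(Mul(Add(21170, 12595), Pow(Add(-15812, -19842), -1)), Pow(14331, -1)), Mul(-48371, Pow(Pow(-58, 3), -1))) = Add(Mul(Mul(33765, Pow(-35654, -1)), Rational(1, 14331)), Mul(-48371, Pow(-195112, -1))) = Add(Mul(Mul(33765, Rational(-1, 35654)), Rational(1, 14331)), Mul(-48371, Rational(-1, 195112))) = Add(Mul(Rational(-33765, 35654), Rational(1, 14331)), Rational(48371, 195112)) = Add(Rational(-11255, 170319158), Rational(48371, 195112)) = Rational(4118156003029, 16615655777848)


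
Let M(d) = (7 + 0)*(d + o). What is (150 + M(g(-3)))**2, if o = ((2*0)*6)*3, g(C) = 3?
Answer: 29241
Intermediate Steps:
o = 0 (o = (0*6)*3 = 0*3 = 0)
M(d) = 7*d (M(d) = (7 + 0)*(d + 0) = 7*d)
(150 + M(g(-3)))**2 = (150 + 7*3)**2 = (150 + 21)**2 = 171**2 = 29241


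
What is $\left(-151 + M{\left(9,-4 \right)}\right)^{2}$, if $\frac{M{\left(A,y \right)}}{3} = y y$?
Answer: $10609$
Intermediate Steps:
$M{\left(A,y \right)} = 3 y^{2}$ ($M{\left(A,y \right)} = 3 y y = 3 y^{2}$)
$\left(-151 + M{\left(9,-4 \right)}\right)^{2} = \left(-151 + 3 \left(-4\right)^{2}\right)^{2} = \left(-151 + 3 \cdot 16\right)^{2} = \left(-151 + 48\right)^{2} = \left(-103\right)^{2} = 10609$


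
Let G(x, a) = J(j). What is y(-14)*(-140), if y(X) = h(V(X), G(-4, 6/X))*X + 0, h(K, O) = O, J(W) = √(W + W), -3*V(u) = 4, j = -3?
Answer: 1960*I*√6 ≈ 4801.0*I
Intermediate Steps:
V(u) = -4/3 (V(u) = -⅓*4 = -4/3)
J(W) = √2*√W (J(W) = √(2*W) = √2*√W)
G(x, a) = I*√6 (G(x, a) = √2*√(-3) = √2*(I*√3) = I*√6)
y(X) = I*X*√6 (y(X) = (I*√6)*X + 0 = I*X*√6 + 0 = I*X*√6)
y(-14)*(-140) = (I*(-14)*√6)*(-140) = -14*I*√6*(-140) = 1960*I*√6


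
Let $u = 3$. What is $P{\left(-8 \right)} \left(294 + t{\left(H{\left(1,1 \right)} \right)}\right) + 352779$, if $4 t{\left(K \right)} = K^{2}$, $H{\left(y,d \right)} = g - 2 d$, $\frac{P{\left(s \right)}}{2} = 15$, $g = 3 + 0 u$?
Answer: $\frac{723213}{2} \approx 3.6161 \cdot 10^{5}$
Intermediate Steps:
$g = 3$ ($g = 3 + 0 \cdot 3 = 3 + 0 = 3$)
$P{\left(s \right)} = 30$ ($P{\left(s \right)} = 2 \cdot 15 = 30$)
$H{\left(y,d \right)} = 3 - 2 d$
$t{\left(K \right)} = \frac{K^{2}}{4}$
$P{\left(-8 \right)} \left(294 + t{\left(H{\left(1,1 \right)} \right)}\right) + 352779 = 30 \left(294 + \frac{\left(3 - 2\right)^{2}}{4}\right) + 352779 = 30 \left(294 + \frac{1^{2}}{4}\right) + 352779 = 30 \left(294 + \frac{1}{4} \cdot 1\right) + 352779 = 30 \left(294 + \frac{1}{4}\right) + 352779 = 30 \cdot \frac{1177}{4} + 352779 = \frac{17655}{2} + 352779 = \frac{723213}{2}$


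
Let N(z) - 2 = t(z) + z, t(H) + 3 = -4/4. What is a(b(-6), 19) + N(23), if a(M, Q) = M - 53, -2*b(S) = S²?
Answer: -50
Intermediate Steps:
t(H) = -4 (t(H) = -3 - 4/4 = -3 - 4*¼ = -3 - 1 = -4)
b(S) = -S²/2
N(z) = -2 + z (N(z) = 2 + (-4 + z) = -2 + z)
a(M, Q) = -53 + M
a(b(-6), 19) + N(23) = (-53 - ½*(-6)²) + (-2 + 23) = (-53 - ½*36) + 21 = (-53 - 18) + 21 = -71 + 21 = -50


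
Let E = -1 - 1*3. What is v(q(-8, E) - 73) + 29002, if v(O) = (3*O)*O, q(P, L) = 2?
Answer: 44125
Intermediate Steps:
E = -4 (E = -1 - 3 = -4)
v(O) = 3*O²
v(q(-8, E) - 73) + 29002 = 3*(2 - 73)² + 29002 = 3*(-71)² + 29002 = 3*5041 + 29002 = 15123 + 29002 = 44125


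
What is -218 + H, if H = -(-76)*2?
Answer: -66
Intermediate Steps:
H = 152 (H = -19*(-8) = 152)
-218 + H = -218 + 152 = -66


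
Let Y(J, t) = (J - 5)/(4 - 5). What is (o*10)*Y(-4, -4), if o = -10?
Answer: -900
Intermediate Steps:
Y(J, t) = 5 - J (Y(J, t) = (-5 + J)/(-1) = (-5 + J)*(-1) = 5 - J)
(o*10)*Y(-4, -4) = (-10*10)*(5 - 1*(-4)) = -100*(5 + 4) = -100*9 = -900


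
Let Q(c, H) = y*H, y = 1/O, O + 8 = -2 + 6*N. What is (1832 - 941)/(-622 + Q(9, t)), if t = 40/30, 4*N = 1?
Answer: -45441/31730 ≈ -1.4321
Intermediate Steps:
N = 1/4 (N = (1/4)*1 = 1/4 ≈ 0.25000)
O = -17/2 (O = -8 + (-2 + 6*(1/4)) = -8 + (-2 + 3/2) = -8 - 1/2 = -17/2 ≈ -8.5000)
t = 4/3 (t = 40*(1/30) = 4/3 ≈ 1.3333)
y = -2/17 (y = 1/(-17/2) = -2/17 ≈ -0.11765)
Q(c, H) = -2*H/17
(1832 - 941)/(-622 + Q(9, t)) = (1832 - 941)/(-622 - 2/17*4/3) = 891/(-622 - 8/51) = 891/(-31730/51) = 891*(-51/31730) = -45441/31730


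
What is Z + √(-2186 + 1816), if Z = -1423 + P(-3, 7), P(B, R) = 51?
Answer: -1372 + I*√370 ≈ -1372.0 + 19.235*I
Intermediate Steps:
Z = -1372 (Z = -1423 + 51 = -1372)
Z + √(-2186 + 1816) = -1372 + √(-2186 + 1816) = -1372 + √(-370) = -1372 + I*√370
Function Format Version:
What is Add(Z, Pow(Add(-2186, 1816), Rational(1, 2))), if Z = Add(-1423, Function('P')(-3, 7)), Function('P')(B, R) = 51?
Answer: Add(-1372, Mul(I, Pow(370, Rational(1, 2)))) ≈ Add(-1372.0, Mul(19.235, I))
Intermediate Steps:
Z = -1372 (Z = Add(-1423, 51) = -1372)
Add(Z, Pow(Add(-2186, 1816), Rational(1, 2))) = Add(-1372, Pow(Add(-2186, 1816), Rational(1, 2))) = Add(-1372, Pow(-370, Rational(1, 2))) = Add(-1372, Mul(I, Pow(370, Rational(1, 2))))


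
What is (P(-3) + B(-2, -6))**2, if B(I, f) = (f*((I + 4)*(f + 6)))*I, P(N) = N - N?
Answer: 0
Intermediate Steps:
P(N) = 0
B(I, f) = I*f*(4 + I)*(6 + f) (B(I, f) = (f*((4 + I)*(6 + f)))*I = (f*(4 + I)*(6 + f))*I = I*f*(4 + I)*(6 + f))
(P(-3) + B(-2, -6))**2 = (0 - 2*(-6)*(24 + 4*(-6) + 6*(-2) - 2*(-6)))**2 = (0 - 2*(-6)*(24 - 24 - 12 + 12))**2 = (0 - 2*(-6)*0)**2 = (0 + 0)**2 = 0**2 = 0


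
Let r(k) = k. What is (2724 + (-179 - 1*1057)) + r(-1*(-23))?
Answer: 1511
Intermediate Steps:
(2724 + (-179 - 1*1057)) + r(-1*(-23)) = (2724 + (-179 - 1*1057)) - 1*(-23) = (2724 + (-179 - 1057)) + 23 = (2724 - 1236) + 23 = 1488 + 23 = 1511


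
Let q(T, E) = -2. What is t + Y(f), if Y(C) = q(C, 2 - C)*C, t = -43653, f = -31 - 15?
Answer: -43561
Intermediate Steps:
f = -46
Y(C) = -2*C
t + Y(f) = -43653 - 2*(-46) = -43653 + 92 = -43561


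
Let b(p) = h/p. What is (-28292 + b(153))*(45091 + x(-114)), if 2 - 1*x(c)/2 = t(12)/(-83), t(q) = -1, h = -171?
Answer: -1800263093989/1411 ≈ -1.2759e+9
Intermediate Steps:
x(c) = 330/83 (x(c) = 4 - (-2)/(-83) = 4 - (-2)*(-1)/83 = 4 - 2*1/83 = 4 - 2/83 = 330/83)
b(p) = -171/p
(-28292 + b(153))*(45091 + x(-114)) = (-28292 - 171/153)*(45091 + 330/83) = (-28292 - 171*1/153)*(3742883/83) = (-28292 - 19/17)*(3742883/83) = -480983/17*3742883/83 = -1800263093989/1411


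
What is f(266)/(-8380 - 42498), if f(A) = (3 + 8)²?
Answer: -121/50878 ≈ -0.0023782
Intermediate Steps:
f(A) = 121 (f(A) = 11² = 121)
f(266)/(-8380 - 42498) = 121/(-8380 - 42498) = 121/(-50878) = 121*(-1/50878) = -121/50878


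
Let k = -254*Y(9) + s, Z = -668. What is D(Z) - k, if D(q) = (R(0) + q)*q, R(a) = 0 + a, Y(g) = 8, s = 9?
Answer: 448247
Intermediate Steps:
R(a) = a
D(q) = q**2 (D(q) = (0 + q)*q = q*q = q**2)
k = -2023 (k = -254*8 + 9 = -2032 + 9 = -2023)
D(Z) - k = (-668)**2 - 1*(-2023) = 446224 + 2023 = 448247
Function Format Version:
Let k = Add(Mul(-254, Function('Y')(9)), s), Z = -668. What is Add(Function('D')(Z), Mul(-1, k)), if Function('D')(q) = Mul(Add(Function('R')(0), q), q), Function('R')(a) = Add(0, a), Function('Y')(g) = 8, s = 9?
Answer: 448247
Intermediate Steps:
Function('R')(a) = a
Function('D')(q) = Pow(q, 2) (Function('D')(q) = Mul(Add(0, q), q) = Mul(q, q) = Pow(q, 2))
k = -2023 (k = Add(Mul(-254, 8), 9) = Add(-2032, 9) = -2023)
Add(Function('D')(Z), Mul(-1, k)) = Add(Pow(-668, 2), Mul(-1, -2023)) = Add(446224, 2023) = 448247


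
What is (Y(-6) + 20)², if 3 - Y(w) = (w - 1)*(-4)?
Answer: 25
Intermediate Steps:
Y(w) = -1 + 4*w (Y(w) = 3 - (w - 1)*(-4) = 3 - (-1 + w)*(-4) = 3 - (4 - 4*w) = 3 + (-4 + 4*w) = -1 + 4*w)
(Y(-6) + 20)² = ((-1 + 4*(-6)) + 20)² = ((-1 - 24) + 20)² = (-25 + 20)² = (-5)² = 25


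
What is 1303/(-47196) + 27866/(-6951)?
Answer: -441406963/109353132 ≈ -4.0365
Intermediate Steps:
1303/(-47196) + 27866/(-6951) = 1303*(-1/47196) + 27866*(-1/6951) = -1303/47196 - 27866/6951 = -441406963/109353132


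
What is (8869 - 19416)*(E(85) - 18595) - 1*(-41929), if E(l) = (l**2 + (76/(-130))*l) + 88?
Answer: 1554244741/13 ≈ 1.1956e+8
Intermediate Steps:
E(l) = 88 + l**2 - 38*l/65 (E(l) = (l**2 + (76*(-1/130))*l) + 88 = (l**2 - 38*l/65) + 88 = 88 + l**2 - 38*l/65)
(8869 - 19416)*(E(85) - 18595) - 1*(-41929) = (8869 - 19416)*((88 + 85**2 - 38/65*85) - 18595) - 1*(-41929) = -10547*((88 + 7225 - 646/13) - 18595) + 41929 = -10547*(94423/13 - 18595) + 41929 = -10547*(-147312/13) + 41929 = 1553699664/13 + 41929 = 1554244741/13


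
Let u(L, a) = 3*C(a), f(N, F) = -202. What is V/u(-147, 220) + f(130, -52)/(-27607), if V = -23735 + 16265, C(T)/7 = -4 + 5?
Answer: -68740016/193249 ≈ -355.71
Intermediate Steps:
C(T) = 7 (C(T) = 7*(-4 + 5) = 7*1 = 7)
u(L, a) = 21 (u(L, a) = 3*7 = 21)
V = -7470
V/u(-147, 220) + f(130, -52)/(-27607) = -7470/21 - 202/(-27607) = -7470*1/21 - 202*(-1/27607) = -2490/7 + 202/27607 = -68740016/193249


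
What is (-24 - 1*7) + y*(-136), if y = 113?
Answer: -15399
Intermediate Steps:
(-24 - 1*7) + y*(-136) = (-24 - 1*7) + 113*(-136) = (-24 - 7) - 15368 = -31 - 15368 = -15399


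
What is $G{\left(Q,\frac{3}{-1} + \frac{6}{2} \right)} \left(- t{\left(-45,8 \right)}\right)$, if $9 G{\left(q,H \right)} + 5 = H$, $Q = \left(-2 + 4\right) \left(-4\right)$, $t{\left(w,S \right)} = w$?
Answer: $-25$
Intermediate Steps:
$Q = -8$ ($Q = 2 \left(-4\right) = -8$)
$G{\left(q,H \right)} = - \frac{5}{9} + \frac{H}{9}$
$G{\left(Q,\frac{3}{-1} + \frac{6}{2} \right)} \left(- t{\left(-45,8 \right)}\right) = \left(- \frac{5}{9} + \frac{\frac{3}{-1} + \frac{6}{2}}{9}\right) \left(\left(-1\right) \left(-45\right)\right) = \left(- \frac{5}{9} + \frac{3 \left(-1\right) + 6 \cdot \frac{1}{2}}{9}\right) 45 = \left(- \frac{5}{9} + \frac{-3 + 3}{9}\right) 45 = \left(- \frac{5}{9} + \frac{1}{9} \cdot 0\right) 45 = \left(- \frac{5}{9} + 0\right) 45 = \left(- \frac{5}{9}\right) 45 = -25$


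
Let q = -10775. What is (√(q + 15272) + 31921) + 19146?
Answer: 51067 + √4497 ≈ 51134.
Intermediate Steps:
(√(q + 15272) + 31921) + 19146 = (√(-10775 + 15272) + 31921) + 19146 = (√4497 + 31921) + 19146 = (31921 + √4497) + 19146 = 51067 + √4497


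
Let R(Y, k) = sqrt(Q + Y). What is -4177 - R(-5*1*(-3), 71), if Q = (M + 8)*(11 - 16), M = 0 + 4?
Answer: -4177 - 3*I*sqrt(5) ≈ -4177.0 - 6.7082*I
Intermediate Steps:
M = 4
Q = -60 (Q = (4 + 8)*(11 - 16) = 12*(-5) = -60)
R(Y, k) = sqrt(-60 + Y)
-4177 - R(-5*1*(-3), 71) = -4177 - sqrt(-60 - 5*1*(-3)) = -4177 - sqrt(-60 - 5*(-3)) = -4177 - sqrt(-60 + 15) = -4177 - sqrt(-45) = -4177 - 3*I*sqrt(5)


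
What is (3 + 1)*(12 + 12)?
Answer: 96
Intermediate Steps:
(3 + 1)*(12 + 12) = 4*24 = 96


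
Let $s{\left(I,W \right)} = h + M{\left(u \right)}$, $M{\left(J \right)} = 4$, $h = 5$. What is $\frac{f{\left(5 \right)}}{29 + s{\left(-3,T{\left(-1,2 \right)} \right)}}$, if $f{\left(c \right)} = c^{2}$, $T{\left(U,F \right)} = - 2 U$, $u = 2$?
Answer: $\frac{25}{38} \approx 0.6579$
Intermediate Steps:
$s{\left(I,W \right)} = 9$ ($s{\left(I,W \right)} = 5 + 4 = 9$)
$\frac{f{\left(5 \right)}}{29 + s{\left(-3,T{\left(-1,2 \right)} \right)}} = \frac{5^{2}}{29 + 9} = \frac{25}{38}$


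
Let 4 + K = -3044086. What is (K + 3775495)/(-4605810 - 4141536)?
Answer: -731405/8747346 ≈ -0.083614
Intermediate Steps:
K = -3044090 (K = -4 - 3044086 = -3044090)
(K + 3775495)/(-4605810 - 4141536) = (-3044090 + 3775495)/(-4605810 - 4141536) = 731405/(-8747346) = 731405*(-1/8747346) = -731405/8747346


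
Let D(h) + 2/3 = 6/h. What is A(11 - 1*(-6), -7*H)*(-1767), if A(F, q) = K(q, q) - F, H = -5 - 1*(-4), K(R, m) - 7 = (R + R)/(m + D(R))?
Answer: 2148672/151 ≈ 14230.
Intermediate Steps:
D(h) = -2/3 + 6/h
K(R, m) = 7 + 2*R/(-2/3 + m + 6/R) (K(R, m) = 7 + (R + R)/(m + (-2/3 + 6/R)) = 7 + (2*R)/(-2/3 + m + 6/R) = 7 + 2*R/(-2/3 + m + 6/R))
H = -1 (H = -5 + 4 = -1)
A(F, q) = -F + (126 - 14*q + 27*q**2)/(18 + q*(-2 + 3*q)) (A(F, q) = (126 - 14*q + 3*q*(2*q + 7*q))/(18 + q*(-2 + 3*q)) - F = (126 - 14*q + 3*q*(9*q))/(18 + q*(-2 + 3*q)) - F = (126 - 14*q + 27*q**2)/(18 + q*(-2 + 3*q)) - F = -F + (126 - 14*q + 27*q**2)/(18 + q*(-2 + 3*q)))
A(11 - 1*(-6), -7*H)*(-1767) = ((126 - (-98)*(-1) + 27*(-7*(-1))**2 - (11 - 1*(-6))*(18 + (-7*(-1))*(-2 + 3*(-7*(-1)))))/(18 + (-7*(-1))*(-2 + 3*(-7*(-1)))))*(-1767) = ((126 - 14*7 + 27*7**2 - (11 + 6)*(18 + 7*(-2 + 3*7)))/(18 + 7*(-2 + 3*7)))*(-1767) = ((126 - 98 + 27*49 - 1*17*(18 + 7*(-2 + 21)))/(18 + 7*(-2 + 21)))*(-1767) = ((126 - 98 + 1323 - 1*17*(18 + 7*19))/(18 + 7*19))*(-1767) = ((126 - 98 + 1323 - 1*17*(18 + 133))/(18 + 133))*(-1767) = ((126 - 98 + 1323 - 1*17*151)/151)*(-1767) = ((126 - 98 + 1323 - 2567)/151)*(-1767) = ((1/151)*(-1216))*(-1767) = -1216/151*(-1767) = 2148672/151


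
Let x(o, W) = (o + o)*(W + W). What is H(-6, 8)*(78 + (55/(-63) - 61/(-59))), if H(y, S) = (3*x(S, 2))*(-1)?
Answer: -18593536/1239 ≈ -15007.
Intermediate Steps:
x(o, W) = 4*W*o (x(o, W) = (2*o)*(2*W) = 4*W*o)
H(y, S) = -24*S (H(y, S) = (3*(4*2*S))*(-1) = (3*(8*S))*(-1) = (24*S)*(-1) = -24*S)
H(-6, 8)*(78 + (55/(-63) - 61/(-59))) = (-24*8)*(78 + (55/(-63) - 61/(-59))) = -192*(78 + (55*(-1/63) - 61*(-1/59))) = -192*(78 + (-55/63 + 61/59)) = -192*(78 + 598/3717) = -192*290524/3717 = -18593536/1239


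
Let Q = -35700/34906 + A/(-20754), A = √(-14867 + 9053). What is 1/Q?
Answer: -438521112735300/448501854821971 + 1053636335931*I*√646/7624531531973507 ≈ -0.97775 + 0.0035123*I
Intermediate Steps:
A = 3*I*√646 (A = √(-5814) = 3*I*√646 ≈ 76.25*I)
Q = -17850/17453 - I*√646/6918 (Q = -35700/34906 + (3*I*√646)/(-20754) = -35700*1/34906 + (3*I*√646)*(-1/20754) = -17850/17453 - I*√646/6918 ≈ -1.0227 - 0.003674*I)
1/Q = 1/(-17850/17453 - I*√646/6918)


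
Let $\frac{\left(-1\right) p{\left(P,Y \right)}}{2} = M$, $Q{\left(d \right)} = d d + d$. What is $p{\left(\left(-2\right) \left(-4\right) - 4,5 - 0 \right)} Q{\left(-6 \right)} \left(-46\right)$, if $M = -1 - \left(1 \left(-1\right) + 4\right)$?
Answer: $-11040$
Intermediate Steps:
$Q{\left(d \right)} = d + d^{2}$ ($Q{\left(d \right)} = d^{2} + d = d + d^{2}$)
$M = -4$ ($M = -1 - \left(-1 + 4\right) = -1 - 3 = -4$)
$p{\left(P,Y \right)} = 8$ ($p{\left(P,Y \right)} = \left(-2\right) \left(-4\right) = 8$)
$p{\left(\left(-2\right) \left(-4\right) - 4,5 - 0 \right)} Q{\left(-6 \right)} \left(-46\right) = 8 \left(- 6 \left(1 - 6\right)\right) \left(-46\right) = 8 \left(\left(-6\right) \left(-5\right)\right) \left(-46\right) = 8 \cdot 30 \left(-46\right) = 240 \left(-46\right) = -11040$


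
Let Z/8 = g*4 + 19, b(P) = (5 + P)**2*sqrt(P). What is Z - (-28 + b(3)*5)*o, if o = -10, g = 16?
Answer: 384 + 3200*sqrt(3) ≈ 5926.6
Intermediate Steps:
b(P) = sqrt(P)*(5 + P)**2
Z = 664 (Z = 8*(16*4 + 19) = 8*(64 + 19) = 8*83 = 664)
Z - (-28 + b(3)*5)*o = 664 - (-28 + (sqrt(3)*(5 + 3)**2)*5)*(-10) = 664 - (-28 + (sqrt(3)*8**2)*5)*(-10) = 664 - (-28 + (sqrt(3)*64)*5)*(-10) = 664 - (-28 + (64*sqrt(3))*5)*(-10) = 664 - (-28 + 320*sqrt(3))*(-10) = 664 - (280 - 3200*sqrt(3)) = 664 + (-280 + 3200*sqrt(3)) = 384 + 3200*sqrt(3)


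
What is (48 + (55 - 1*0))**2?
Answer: 10609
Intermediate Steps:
(48 + (55 - 1*0))**2 = (48 + (55 + 0))**2 = (48 + 55)**2 = 103**2 = 10609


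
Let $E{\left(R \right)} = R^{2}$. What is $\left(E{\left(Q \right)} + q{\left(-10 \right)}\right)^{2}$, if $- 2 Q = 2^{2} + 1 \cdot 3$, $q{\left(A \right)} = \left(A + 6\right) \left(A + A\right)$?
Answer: $\frac{136161}{16} \approx 8510.1$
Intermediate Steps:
$q{\left(A \right)} = 2 A \left(6 + A\right)$ ($q{\left(A \right)} = \left(6 + A\right) 2 A = 2 A \left(6 + A\right)$)
$Q = - \frac{7}{2}$ ($Q = - \frac{2^{2} + 1 \cdot 3}{2} = - \frac{4 + 3}{2} = \left(- \frac{1}{2}\right) 7 = - \frac{7}{2} \approx -3.5$)
$\left(E{\left(Q \right)} + q{\left(-10 \right)}\right)^{2} = \left(\left(- \frac{7}{2}\right)^{2} + 2 \left(-10\right) \left(6 - 10\right)\right)^{2} = \left(\frac{49}{4} + 2 \left(-10\right) \left(-4\right)\right)^{2} = \left(\frac{49}{4} + 80\right)^{2} = \left(\frac{369}{4}\right)^{2} = \frac{136161}{16}$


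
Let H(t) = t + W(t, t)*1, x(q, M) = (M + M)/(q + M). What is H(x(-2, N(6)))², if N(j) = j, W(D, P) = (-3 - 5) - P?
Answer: 64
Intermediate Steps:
W(D, P) = -8 - P
x(q, M) = 2*M/(M + q) (x(q, M) = (2*M)/(M + q) = 2*M/(M + q))
H(t) = -8 (H(t) = t + (-8 - t)*1 = t + (-8 - t) = -8)
H(x(-2, N(6)))² = (-8)² = 64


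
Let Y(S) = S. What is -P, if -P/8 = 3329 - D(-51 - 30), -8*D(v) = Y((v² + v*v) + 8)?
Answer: 39762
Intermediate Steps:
D(v) = -1 - v²/4 (D(v) = -((v² + v*v) + 8)/8 = -((v² + v²) + 8)/8 = -(2*v² + 8)/8 = -(8 + 2*v²)/8 = -1 - v²/4)
P = -39762 (P = -8*(3329 - (-1 - (-51 - 30)²/4)) = -8*(3329 - (-1 - ¼*(-81)²)) = -8*(3329 - (-1 - ¼*6561)) = -8*(3329 - (-1 - 6561/4)) = -8*(3329 - 1*(-6565/4)) = -8*(3329 + 6565/4) = -8*19881/4 = -39762)
-P = -1*(-39762) = 39762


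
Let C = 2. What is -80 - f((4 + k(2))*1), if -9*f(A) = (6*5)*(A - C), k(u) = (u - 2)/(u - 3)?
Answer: -220/3 ≈ -73.333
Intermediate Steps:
k(u) = (-2 + u)/(-3 + u)
f(A) = 20/3 - 10*A/3 (f(A) = -6*5*(A - 1*2)/9 = -10*(A - 2)/3 = -10*(-2 + A)/3 = -(-60 + 30*A)/9 = 20/3 - 10*A/3)
-80 - f((4 + k(2))*1) = -80 - (20/3 - 10*(4 + (-2 + 2)/(-3 + 2))/3) = -80 - (20/3 - 10*(4 + 0/(-1))/3) = -80 - (20/3 - 10*(4 - 1*0)/3) = -80 - (20/3 - 10*(4 + 0)/3) = -80 - (20/3 - 40/3) = -80 - 1*(-20/3) = -80 + 20/3 = -220/3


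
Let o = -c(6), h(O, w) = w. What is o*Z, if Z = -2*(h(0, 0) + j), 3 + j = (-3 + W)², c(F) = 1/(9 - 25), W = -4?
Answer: -23/4 ≈ -5.7500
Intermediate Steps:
c(F) = -1/16 (c(F) = 1/(-16) = -1/16)
j = 46 (j = -3 + (-3 - 4)² = -3 + (-7)² = -3 + 49 = 46)
Z = -92 (Z = -2*(0 + 46) = -2*46 = -92)
o = 1/16 (o = -1*(-1/16) = 1/16 ≈ 0.062500)
o*Z = (1/16)*(-92) = -23/4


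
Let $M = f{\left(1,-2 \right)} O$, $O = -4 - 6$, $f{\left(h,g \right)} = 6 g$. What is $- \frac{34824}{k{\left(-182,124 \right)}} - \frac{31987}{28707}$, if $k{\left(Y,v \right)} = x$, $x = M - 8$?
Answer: $- \frac{17915627}{57414} \approx -312.04$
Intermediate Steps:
$O = -10$ ($O = -4 - 6 = -10$)
$M = 120$ ($M = 6 \left(-2\right) \left(-10\right) = \left(-12\right) \left(-10\right) = 120$)
$x = 112$ ($x = 120 - 8 = 112$)
$k{\left(Y,v \right)} = 112$
$- \frac{34824}{k{\left(-182,124 \right)}} - \frac{31987}{28707} = - \frac{34824}{112} - \frac{31987}{28707} = \left(-34824\right) \frac{1}{112} - \frac{31987}{28707} = - \frac{4353}{14} - \frac{31987}{28707} = - \frac{17915627}{57414}$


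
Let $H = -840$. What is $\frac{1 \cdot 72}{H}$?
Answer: $- \frac{3}{35} \approx -0.085714$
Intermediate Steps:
$\frac{1 \cdot 72}{H} = \frac{1 \cdot 72}{-840} = 72 \left(- \frac{1}{840}\right) = - \frac{3}{35}$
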